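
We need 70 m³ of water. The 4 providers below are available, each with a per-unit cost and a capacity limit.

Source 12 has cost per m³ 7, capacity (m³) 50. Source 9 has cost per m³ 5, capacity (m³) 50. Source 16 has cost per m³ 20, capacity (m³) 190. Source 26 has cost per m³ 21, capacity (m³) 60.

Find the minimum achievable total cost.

390

Use providers in increasing cost order.
Take 50 from Source 9 at 5 ; need 20 more.
Take 20 from Source 12 at 7 to finish.
Source 16, Source 26: unused.
Cost = 50×5 + 20×7 = 390.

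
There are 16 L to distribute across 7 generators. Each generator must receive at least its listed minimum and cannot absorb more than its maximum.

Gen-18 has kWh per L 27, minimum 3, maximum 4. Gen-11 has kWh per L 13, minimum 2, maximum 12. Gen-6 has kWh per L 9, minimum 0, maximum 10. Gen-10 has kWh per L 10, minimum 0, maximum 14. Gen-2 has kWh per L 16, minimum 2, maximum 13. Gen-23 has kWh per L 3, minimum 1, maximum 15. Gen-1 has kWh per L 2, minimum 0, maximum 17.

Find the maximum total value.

Meeting every minimum uses 3+2+0+0+2+1+0 = 8 L, leaving 8.
Order the generators by kWh per L: Gen-18 27 > Gen-2 16 > Gen-11 13 > Gen-10 10 > Gen-6 9 > Gen-23 3 > Gen-1 2.
Gen-18 takes 1 more to reach its cap of 4 → 7 left.
Only 7 left; Gen-2 takes them to reach 9.
Total = 27×4 + 13×2 + 16×9 + 3×1 = 281.

281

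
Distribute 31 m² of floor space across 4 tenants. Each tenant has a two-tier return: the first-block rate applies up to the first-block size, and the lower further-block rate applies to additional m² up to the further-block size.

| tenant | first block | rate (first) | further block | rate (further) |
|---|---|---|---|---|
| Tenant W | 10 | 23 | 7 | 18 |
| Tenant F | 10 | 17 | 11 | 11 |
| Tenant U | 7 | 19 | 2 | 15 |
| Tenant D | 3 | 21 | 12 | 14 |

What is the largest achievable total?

Rank every tier by rate: Tenant W/T1 23 > Tenant D/T1 21 > Tenant U/T1 19 > Tenant W/T2 18 > Tenant F/T1 17 > Tenant U/T2 15 > Tenant D/T2 14 > Tenant F/T2 11.
Tenant W/T1 (23): +10 ; 21 left.
Tenant D/T1 (21): +3 ; 18 left.
Tenant U/T1 (19): +7 ; 11 left.
Fill Tenant W T2 block (7 at 18) ; 4 left.
4 remain; put them into Tenant F T1 at 17.
Total = 23×10 + 21×3 + 19×7 + 18×7 + 17×4 = 620.

620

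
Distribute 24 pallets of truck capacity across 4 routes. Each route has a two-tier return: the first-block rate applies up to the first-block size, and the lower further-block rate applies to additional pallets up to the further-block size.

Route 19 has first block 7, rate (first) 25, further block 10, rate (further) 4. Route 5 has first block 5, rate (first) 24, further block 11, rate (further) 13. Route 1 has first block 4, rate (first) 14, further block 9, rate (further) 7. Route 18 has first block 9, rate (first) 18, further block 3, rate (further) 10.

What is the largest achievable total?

499

Treat each block as its own option and order by rate: Route 19/first 25 > Route 5/first 24 > Route 18/first 18 > Route 1/first 14 > Route 5/second 13 > Route 18/second 10 > Route 1/second 7 > Route 19/second 4.
Fill Route 19 first block (7 at 25) — 17 left.
Route 5 first at 24: fill all 5 — 12 left.
Route 18 first at 18: fill all 9 — 3 left.
Route 1 first at 14: only 3 left, fill 3.
Total = 25×7 + 24×5 + 18×9 + 14×3 = 499.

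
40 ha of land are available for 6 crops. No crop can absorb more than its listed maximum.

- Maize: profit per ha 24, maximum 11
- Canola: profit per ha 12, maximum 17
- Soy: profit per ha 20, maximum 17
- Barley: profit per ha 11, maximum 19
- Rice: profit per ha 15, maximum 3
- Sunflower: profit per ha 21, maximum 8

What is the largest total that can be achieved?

Order the crops by profit per ha: Maize 24 > Sunflower 21 > Soy 20 > Rice 15 > Canola 12 > Barley 11.
Maize takes 11 to reach its cap of 11 — 29 left.
Give Sunflower 8 to hit its cap of 8 — 21 left.
Soy: +17 to 17 (cap) — 4 left.
Give Rice 3 to hit its cap of 3 — 1 left.
Canola: +1 (room for 17) → 1. Pool exhausted.
Total = 24×11 + 12×1 + 20×17 + 15×3 + 21×8 = 829.

829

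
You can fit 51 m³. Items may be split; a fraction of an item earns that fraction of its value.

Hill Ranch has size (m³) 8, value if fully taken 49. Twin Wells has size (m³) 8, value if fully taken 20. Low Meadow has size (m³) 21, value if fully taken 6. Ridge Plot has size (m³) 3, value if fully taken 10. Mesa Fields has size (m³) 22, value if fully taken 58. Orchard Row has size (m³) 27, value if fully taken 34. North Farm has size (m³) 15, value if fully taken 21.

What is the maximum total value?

Rank by value-to-size ratio: Hill Ranch 49/8≈6.12, Ridge Plot 10/3≈3.33, Mesa Fields 58/22≈2.64, Twin Wells 20/8≈2.5, North Farm 21/15≈1.4, Orchard Row 34/27≈1.26, Low Meadow 6/21≈0.286.
All 8 m³ of Hill Ranch fit (value 49) ; 43 remain.
Take all of Ridge Plot (3 m³, value 10) ; 40 m³ left.
Mesa Fields: take in full, 22 m³ for value 58 ; 18 left.
Twin Wells: take in full, 8 m³ for value 20 ; 10 left.
Only 10 m³ remain; take 10/15 of North Farm for value 21×10/15 = 14.
Total value = 151.

151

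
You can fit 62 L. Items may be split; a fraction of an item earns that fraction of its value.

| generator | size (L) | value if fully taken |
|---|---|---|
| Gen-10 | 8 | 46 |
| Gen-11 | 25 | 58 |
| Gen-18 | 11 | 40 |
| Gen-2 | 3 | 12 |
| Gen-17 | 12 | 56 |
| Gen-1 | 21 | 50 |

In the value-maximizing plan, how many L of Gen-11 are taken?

7

Best value per unit of size first: Gen-10 46/8≈5.75, Gen-17 56/12≈4.67, Gen-2 12/3≈4, Gen-18 40/11≈3.64, Gen-1 50/21≈2.38, Gen-11 58/25≈2.32.
Gen-10: take in full, 8 L for value 46 → 54 left.
Gen-17: take in full, 12 L for value 56 → 42 left.
Take all of Gen-2 (3 L, value 12) → 39 L left.
All 11 L of Gen-18 fit (value 40) → 28 remain.
Gen-1: take in full, 21 L for value 50 → 7 left.
7 L left: a 7/25 share of Gen-11 gives 58×7/25 = 16.24.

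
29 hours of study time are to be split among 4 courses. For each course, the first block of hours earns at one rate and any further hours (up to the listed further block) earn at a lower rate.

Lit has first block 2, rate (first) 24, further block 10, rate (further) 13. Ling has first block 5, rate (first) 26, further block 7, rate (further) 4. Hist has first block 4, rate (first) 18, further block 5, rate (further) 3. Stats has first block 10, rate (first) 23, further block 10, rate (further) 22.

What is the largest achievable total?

Treat each block as its own option and order by rate: Ling/T1 26 > Lit/T1 24 > Stats/T1 23 > Stats/T2 22 > Hist/T1 18 > Lit/T2 13 > Ling/T2 4 > Hist/T2 3.
Ling T1 at 26: fill all 5 — 24 left.
Lit/T1 (24): +2 — 22 left.
Stats T1 at 23: fill all 10 — 12 left.
Stats T2 at 22: fill all 10 — 2 left.
2 remain; put them into Hist T1 at 18.
Total = 26×5 + 24×2 + 23×10 + 22×10 + 18×2 = 664.

664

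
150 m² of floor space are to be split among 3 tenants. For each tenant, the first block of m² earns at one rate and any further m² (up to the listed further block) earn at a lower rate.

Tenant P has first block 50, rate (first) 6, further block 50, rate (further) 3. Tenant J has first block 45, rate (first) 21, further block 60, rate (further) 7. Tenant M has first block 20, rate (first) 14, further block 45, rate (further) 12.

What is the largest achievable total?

2045

Treat each block as its own option and order by rate: Tenant J/first 21 > Tenant M/first 14 > Tenant M/second 12 > Tenant J/second 7 > Tenant P/first 6 > Tenant P/second 3.
Fill Tenant J first block (45 at 21) — 105 left.
Fill Tenant M first block (20 at 14) — 85 left.
Tenant M second at 12: fill all 45 — 40 left.
Tenant J second at 7: only 40 left, fill 40.
Total = 21×45 + 14×20 + 12×45 + 7×40 = 2045.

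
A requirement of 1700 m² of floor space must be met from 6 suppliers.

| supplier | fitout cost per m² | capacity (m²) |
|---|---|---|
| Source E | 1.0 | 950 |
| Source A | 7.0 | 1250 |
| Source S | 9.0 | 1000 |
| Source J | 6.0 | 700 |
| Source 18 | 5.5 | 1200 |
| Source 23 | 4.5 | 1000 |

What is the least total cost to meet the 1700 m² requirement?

Cheapest first:
Source E (1.0): use full 950 — 750 m² to go.
Source 23 (4.5): take the remaining 750 — done.
Source 18, Source J, Source A, Source S: unused.
Cost = 950×1.0 + 750×4.5 = 4325.

4325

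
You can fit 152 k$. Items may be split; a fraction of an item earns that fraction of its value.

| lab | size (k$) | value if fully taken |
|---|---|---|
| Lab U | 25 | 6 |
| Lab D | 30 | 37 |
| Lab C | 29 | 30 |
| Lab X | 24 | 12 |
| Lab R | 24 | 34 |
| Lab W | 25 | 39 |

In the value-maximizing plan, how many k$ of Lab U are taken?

Rank by value-to-size ratio: Lab W 39/25≈1.56, Lab R 34/24≈1.42, Lab D 37/30≈1.23, Lab C 30/29≈1.03, Lab X 12/24≈0.5, Lab U 6/25≈0.24.
Lab W: take in full, 25 k$ for value 39 — 127 left.
Lab R: take in full, 24 k$ for value 34 — 103 left.
Take all of Lab D (30 k$, value 37) — 73 k$ left.
Take all of Lab C (29 k$, value 30) — 44 k$ left.
Lab X: take in full, 24 k$ for value 12 — 20 left.
Fill the last 20 k$ with part of Lab U: 20/25 of it earns 4.8.

20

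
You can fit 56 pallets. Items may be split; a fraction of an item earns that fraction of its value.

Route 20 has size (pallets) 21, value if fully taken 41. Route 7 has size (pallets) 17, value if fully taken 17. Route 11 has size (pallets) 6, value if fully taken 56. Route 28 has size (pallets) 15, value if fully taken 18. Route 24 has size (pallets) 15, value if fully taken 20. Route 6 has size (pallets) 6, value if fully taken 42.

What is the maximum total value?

Rank by value-to-size ratio: Route 11 56/6≈9.33, Route 6 42/6≈7, Route 20 41/21≈1.95, Route 24 20/15≈1.33, Route 28 18/15≈1.2, Route 7 17/17≈1.
All 6 pallets of Route 11 fit (value 56) — 50 remain.
Take all of Route 6 (6 pallets, value 42) — 44 pallets left.
Route 20: take in full, 21 pallets for value 41 — 23 left.
Take all of Route 24 (15 pallets, value 20) — 8 pallets left.
Only 8 pallets remain; take 8/15 of Route 28 for value 18×8/15 = 9.6.
Total value = 168.6.

168.6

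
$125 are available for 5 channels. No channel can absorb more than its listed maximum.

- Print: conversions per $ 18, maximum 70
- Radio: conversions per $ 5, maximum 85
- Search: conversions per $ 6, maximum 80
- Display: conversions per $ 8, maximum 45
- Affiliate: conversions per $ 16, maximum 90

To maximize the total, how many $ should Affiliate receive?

55

Order the channels by conversions per $: Print 18 > Affiliate 16 > Display 8 > Search 6 > Radio 5.
Print: +70 to 70 (cap) — 55 left.
Affiliate: +55 (room for 90) → 55. Pool exhausted.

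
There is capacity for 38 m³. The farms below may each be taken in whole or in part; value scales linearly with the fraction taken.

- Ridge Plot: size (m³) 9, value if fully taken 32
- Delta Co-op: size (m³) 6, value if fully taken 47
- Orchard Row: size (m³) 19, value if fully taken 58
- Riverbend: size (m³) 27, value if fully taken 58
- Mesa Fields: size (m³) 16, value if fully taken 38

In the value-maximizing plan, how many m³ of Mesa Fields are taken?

Rank by value-to-size ratio: Delta Co-op 47/6≈7.83, Ridge Plot 32/9≈3.56, Orchard Row 58/19≈3.05, Mesa Fields 38/16≈2.38, Riverbend 58/27≈2.15.
All 6 m³ of Delta Co-op fit (value 47) ; 32 remain.
All 9 m³ of Ridge Plot fit (value 32) ; 23 remain.
All 19 m³ of Orchard Row fit (value 58) ; 4 remain.
4 m³ left: a 4/16 share of Mesa Fields gives 38×4/16 = 9.5.

4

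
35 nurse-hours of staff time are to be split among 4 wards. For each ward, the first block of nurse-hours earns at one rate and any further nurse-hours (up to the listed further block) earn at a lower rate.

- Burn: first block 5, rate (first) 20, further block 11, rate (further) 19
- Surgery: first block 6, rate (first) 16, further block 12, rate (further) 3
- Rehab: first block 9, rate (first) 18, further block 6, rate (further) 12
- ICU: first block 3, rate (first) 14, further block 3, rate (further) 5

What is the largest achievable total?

621

Rank every tier by rate: Burn/tier1 20 > Burn/tier2 19 > Rehab/tier1 18 > Surgery/tier1 16 > ICU/tier1 14 > Rehab/tier2 12 > ICU/tier2 5 > Surgery/tier2 3.
Burn/tier1 (20): +5 → 30 left.
Burn tier2 at 19: fill all 11 → 19 left.
Rehab tier1 at 18: fill all 9 → 10 left.
Surgery/tier1 (16): +6 → 4 left.
ICU/tier1 (14): +3 → 1 left.
1 remain; put them into Rehab tier2 at 12.
Total = 20×5 + 19×11 + 18×9 + 16×6 + 14×3 + 12×1 = 621.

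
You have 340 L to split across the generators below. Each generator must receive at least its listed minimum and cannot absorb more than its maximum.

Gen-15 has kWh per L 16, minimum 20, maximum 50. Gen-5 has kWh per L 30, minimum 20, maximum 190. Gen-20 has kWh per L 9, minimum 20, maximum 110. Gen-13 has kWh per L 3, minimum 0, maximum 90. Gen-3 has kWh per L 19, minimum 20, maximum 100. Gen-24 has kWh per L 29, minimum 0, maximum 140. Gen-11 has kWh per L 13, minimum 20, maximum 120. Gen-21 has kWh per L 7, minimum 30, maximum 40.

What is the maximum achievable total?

Meeting every minimum uses 20+20+20+0+20+0+20+30 = 130 L, leaving 210.
Highest kWh per L first: Gen-5 30 > Gen-24 29 > Gen-3 19 > Gen-15 16 > Gen-11 13 > Gen-20 9 > Gen-21 7 > Gen-13 3.
Gen-5: +170 to 190 (cap) — 40 left.
Gen-24: +40 (room for 140) → 40. Pool exhausted.
Total = 16×20 + 30×190 + 9×20 + 19×20 + 29×40 + 13×20 + 7×30 = 8210.

8210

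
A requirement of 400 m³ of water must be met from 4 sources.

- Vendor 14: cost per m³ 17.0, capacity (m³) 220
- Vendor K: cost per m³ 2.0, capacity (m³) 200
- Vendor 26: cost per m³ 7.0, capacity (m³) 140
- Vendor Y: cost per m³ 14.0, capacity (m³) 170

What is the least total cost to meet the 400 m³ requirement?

Fill from the cheapest source first.
Take 200 from Vendor K at 2.0 — need 200 more.
Take 140 from Vendor 26 at 7.0 — need 60 more.
Vendor Y at 14.0: take 60 of its 170 — requirement met.
Vendor 14: unused.
Cost = 200×2.0 + 140×7.0 + 60×14.0 = 2220.

2220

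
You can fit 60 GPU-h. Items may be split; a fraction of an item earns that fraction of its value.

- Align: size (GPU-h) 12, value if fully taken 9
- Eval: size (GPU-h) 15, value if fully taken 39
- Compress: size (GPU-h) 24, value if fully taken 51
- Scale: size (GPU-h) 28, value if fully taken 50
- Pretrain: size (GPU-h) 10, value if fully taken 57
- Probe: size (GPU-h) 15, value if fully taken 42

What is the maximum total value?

180.5

Best value per unit of size first: Pretrain 57/10≈5.7, Probe 42/15≈2.8, Eval 39/15≈2.6, Compress 51/24≈2.12, Scale 50/28≈1.79, Align 9/12≈0.75.
Pretrain: take in full, 10 GPU-h for value 57 → 50 left.
All 15 GPU-h of Probe fit (value 42) → 35 remain.
Eval: take in full, 15 GPU-h for value 39 → 20 left.
20 GPU-h left: a 20/24 share of Compress gives 51×20/24 = 42.5.
Total value = 180.5.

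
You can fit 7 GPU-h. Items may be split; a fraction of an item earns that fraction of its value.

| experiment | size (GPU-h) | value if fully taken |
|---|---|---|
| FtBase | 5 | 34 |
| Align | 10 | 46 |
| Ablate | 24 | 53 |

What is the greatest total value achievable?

43.2

Rank by value-to-size ratio: FtBase 34/5≈6.8, Align 46/10≈4.6, Ablate 53/24≈2.21.
Take all of FtBase (5 GPU-h, value 34) ; 2 GPU-h left.
Fill the last 2 GPU-h with part of Align: 2/10 of it earns 9.2.
Total value = 43.2.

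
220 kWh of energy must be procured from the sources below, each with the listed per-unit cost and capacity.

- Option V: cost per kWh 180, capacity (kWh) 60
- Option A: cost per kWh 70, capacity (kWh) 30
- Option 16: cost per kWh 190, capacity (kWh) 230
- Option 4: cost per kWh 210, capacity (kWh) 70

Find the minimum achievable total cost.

37600

Cheapest first:
Option A (70): use full 30 ; 190 kWh to go.
Option V (180): use full 60 ; 130 kWh to go.
Option 16 (190): take the remaining 130 ; done.
Option 4: unused.
Cost = 30×70 + 60×180 + 130×190 = 37600.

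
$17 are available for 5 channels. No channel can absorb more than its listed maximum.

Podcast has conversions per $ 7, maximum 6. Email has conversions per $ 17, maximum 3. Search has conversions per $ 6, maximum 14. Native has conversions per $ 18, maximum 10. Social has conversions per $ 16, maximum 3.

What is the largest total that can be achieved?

286

Highest conversions per $ first: Native 18 > Email 17 > Social 16 > Podcast 7 > Search 6.
Native: +10 to 10 (cap) — 7 left.
Give Email 3 to hit its cap of 3 — 4 left.
Social takes 3 to reach its cap of 3 — 1 left.
Podcast: +1 (room for 6) → 1. Pool exhausted.
Total = 7×1 + 17×3 + 18×10 + 16×3 = 286.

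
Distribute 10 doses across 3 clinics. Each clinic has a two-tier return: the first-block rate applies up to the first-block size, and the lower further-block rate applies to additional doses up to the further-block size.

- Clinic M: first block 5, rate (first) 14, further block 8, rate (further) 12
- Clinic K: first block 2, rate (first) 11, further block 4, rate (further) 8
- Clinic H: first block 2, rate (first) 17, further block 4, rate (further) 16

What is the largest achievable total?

Rank every tier by rate: Clinic H/first 17 > Clinic H/second 16 > Clinic M/first 14 > Clinic M/second 12 > Clinic K/first 11 > Clinic K/second 8.
Clinic H first at 17: fill all 2 — 8 left.
Fill Clinic H second block (4 at 16) — 4 left.
Clinic M first at 14: only 4 left, fill 4.
Total = 17×2 + 16×4 + 14×4 = 154.

154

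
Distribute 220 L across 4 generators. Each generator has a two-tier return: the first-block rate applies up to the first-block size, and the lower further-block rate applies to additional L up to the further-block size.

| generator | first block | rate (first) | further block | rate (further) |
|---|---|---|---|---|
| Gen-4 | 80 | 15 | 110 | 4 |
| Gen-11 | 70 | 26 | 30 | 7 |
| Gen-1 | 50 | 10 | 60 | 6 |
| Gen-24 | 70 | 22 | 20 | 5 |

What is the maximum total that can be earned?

Treat each block as its own option and order by rate: Gen-11/tier1 26 > Gen-24/tier1 22 > Gen-4/tier1 15 > Gen-1/tier1 10 > Gen-11/tier2 7 > Gen-1/tier2 6 > Gen-24/tier2 5 > Gen-4/tier2 4.
Gen-11/tier1 (26): +70 — 150 left.
Gen-24/tier1 (22): +70 — 80 left.
Fill Gen-4 tier1 block (80 at 15) — 0 left.
Total = 26×70 + 22×70 + 15×80 = 4560.

4560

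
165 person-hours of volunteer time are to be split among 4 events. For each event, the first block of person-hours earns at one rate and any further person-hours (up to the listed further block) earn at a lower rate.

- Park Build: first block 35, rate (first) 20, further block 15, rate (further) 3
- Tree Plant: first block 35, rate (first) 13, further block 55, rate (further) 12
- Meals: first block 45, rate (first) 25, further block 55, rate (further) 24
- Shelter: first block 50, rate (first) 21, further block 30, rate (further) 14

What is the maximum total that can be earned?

3795

Treat each block as its own option and order by rate: Meals/T1 25 > Meals/T2 24 > Shelter/T1 21 > Park Build/T1 20 > Shelter/T2 14 > Tree Plant/T1 13 > Tree Plant/T2 12 > Park Build/T2 3.
Meals T1 at 25: fill all 45 ; 120 left.
Meals T2 at 24: fill all 55 ; 65 left.
Shelter/T1 (21): +50 ; 15 left.
Park Build/T1: +15 of 35 at 20; pool empty.
Total = 25×45 + 24×55 + 21×50 + 20×15 = 3795.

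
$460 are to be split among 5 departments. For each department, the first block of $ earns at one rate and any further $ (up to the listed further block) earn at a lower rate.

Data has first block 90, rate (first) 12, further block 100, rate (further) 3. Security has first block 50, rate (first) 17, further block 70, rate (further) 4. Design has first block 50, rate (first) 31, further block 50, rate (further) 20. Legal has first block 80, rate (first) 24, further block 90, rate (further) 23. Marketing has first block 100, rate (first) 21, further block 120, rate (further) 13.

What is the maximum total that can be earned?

10010

Treat each block as its own option and order by rate: Design/T1 31 > Legal/T1 24 > Legal/T2 23 > Marketing/T1 21 > Design/T2 20 > Security/T1 17 > Marketing/T2 13 > Data/T1 12 > Security/T2 4 > Data/T2 3.
Design T1 at 31: fill all 50 → 410 left.
Fill Legal T1 block (80 at 24) → 330 left.
Legal T2 at 23: fill all 90 → 240 left.
Marketing/T1 (21): +100 → 140 left.
Fill Design T2 block (50 at 20) → 90 left.
Security/T1 (17): +50 → 40 left.
40 remain; put them into Marketing T2 at 13.
Total = 31×50 + 24×80 + 23×90 + 21×100 + 20×50 + 17×50 + 13×40 = 10010.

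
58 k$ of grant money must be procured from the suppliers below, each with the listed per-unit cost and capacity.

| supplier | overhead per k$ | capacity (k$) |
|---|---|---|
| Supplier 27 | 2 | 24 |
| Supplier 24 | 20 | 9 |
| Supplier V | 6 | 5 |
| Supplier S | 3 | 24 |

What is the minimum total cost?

250

Use suppliers in increasing cost order.
Supplier 27 (2): use full 24 ; 34 k$ to go.
Supplier S (3): use full 24 ; 10 k$ to go.
Supplier V (6): use full 5 ; 5 k$ to go.
Supplier 24 at 20: take 5 of its 9 ; requirement met.
Cost = 24×2 + 24×3 + 5×6 + 5×20 = 250.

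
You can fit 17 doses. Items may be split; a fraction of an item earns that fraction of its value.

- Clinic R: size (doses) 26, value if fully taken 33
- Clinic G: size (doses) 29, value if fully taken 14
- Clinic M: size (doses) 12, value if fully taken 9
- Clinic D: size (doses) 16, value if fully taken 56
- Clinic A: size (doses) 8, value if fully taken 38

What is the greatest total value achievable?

69.5

Rank by value-to-size ratio: Clinic A 38/8≈4.75, Clinic D 56/16≈3.5, Clinic R 33/26≈1.27, Clinic M 9/12≈0.75, Clinic G 14/29≈0.483.
All 8 doses of Clinic A fit (value 38) ; 9 remain.
9 doses left: a 9/16 share of Clinic D gives 56×9/16 = 31.5.
Total value = 69.5.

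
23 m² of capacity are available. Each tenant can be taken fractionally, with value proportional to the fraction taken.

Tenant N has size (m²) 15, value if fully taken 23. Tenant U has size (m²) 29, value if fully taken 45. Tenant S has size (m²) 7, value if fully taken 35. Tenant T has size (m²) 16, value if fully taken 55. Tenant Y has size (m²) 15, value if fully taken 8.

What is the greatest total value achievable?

Rank by value-to-size ratio: Tenant S 35/7≈5, Tenant T 55/16≈3.44, Tenant U 45/29≈1.55, Tenant N 23/15≈1.53, Tenant Y 8/15≈0.533.
Tenant S: take in full, 7 m² for value 35 ; 16 left.
Tenant T: take in full, 16 m² for value 55 ; 0 left.
Total value = 90.

90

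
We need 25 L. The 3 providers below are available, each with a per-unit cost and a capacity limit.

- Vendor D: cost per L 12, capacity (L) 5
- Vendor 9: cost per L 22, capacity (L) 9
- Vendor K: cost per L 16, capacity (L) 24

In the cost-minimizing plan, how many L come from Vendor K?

20

Fill from the cheapest provider first.
Take 5 from Vendor D at 12 ; need 20 more.
Vendor K at 16: take 20 of its 24 ; requirement met.
Vendor 9: unused.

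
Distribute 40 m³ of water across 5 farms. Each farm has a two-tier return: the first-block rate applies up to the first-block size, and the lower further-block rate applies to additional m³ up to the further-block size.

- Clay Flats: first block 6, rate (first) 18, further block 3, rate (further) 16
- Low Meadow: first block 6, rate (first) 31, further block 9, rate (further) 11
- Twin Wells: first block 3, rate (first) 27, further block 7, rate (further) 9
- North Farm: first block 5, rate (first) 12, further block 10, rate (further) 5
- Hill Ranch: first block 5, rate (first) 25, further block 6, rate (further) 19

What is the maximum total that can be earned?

Order all 10 blocks by rate: Low Meadow/tier1 31 > Twin Wells/tier1 27 > Hill Ranch/tier1 25 > Hill Ranch/tier2 19 > Clay Flats/tier1 18 > Clay Flats/tier2 16 > North Farm/tier1 12 > Low Meadow/tier2 11 > Twin Wells/tier2 9 > North Farm/tier2 5.
Low Meadow/tier1 (31): +6 ; 34 left.
Twin Wells tier1 at 27: fill all 3 ; 31 left.
Fill Hill Ranch tier1 block (5 at 25) ; 26 left.
Fill Hill Ranch tier2 block (6 at 19) ; 20 left.
Clay Flats tier1 at 18: fill all 6 ; 14 left.
Fill Clay Flats tier2 block (3 at 16) ; 11 left.
North Farm/tier1 (12): +5 ; 6 left.
Low Meadow/tier2: +6 of 9 at 11; pool empty.
Total = 31×6 + 27×3 + 25×5 + 19×6 + 18×6 + 16×3 + 12×5 + 11×6 = 788.

788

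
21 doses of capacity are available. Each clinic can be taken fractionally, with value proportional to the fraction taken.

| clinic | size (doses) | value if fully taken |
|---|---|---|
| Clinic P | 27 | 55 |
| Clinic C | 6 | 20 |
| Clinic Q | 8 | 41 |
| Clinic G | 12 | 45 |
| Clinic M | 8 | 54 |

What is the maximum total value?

Rank by value-to-size ratio: Clinic M 54/8≈6.75, Clinic Q 41/8≈5.12, Clinic G 45/12≈3.75, Clinic C 20/6≈3.33, Clinic P 55/27≈2.04.
Clinic M: take in full, 8 doses for value 54 ; 13 left.
All 8 doses of Clinic Q fit (value 41) ; 5 remain.
Fill the last 5 doses with part of Clinic G: 5/12 of it earns 18.75.
Total value = 113.75.

113.75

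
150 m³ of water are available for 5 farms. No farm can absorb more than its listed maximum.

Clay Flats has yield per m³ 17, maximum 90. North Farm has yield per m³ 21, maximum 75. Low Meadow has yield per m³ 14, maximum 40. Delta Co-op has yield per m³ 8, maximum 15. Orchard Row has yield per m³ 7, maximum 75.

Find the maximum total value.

Rank by yield per m³: North Farm 21 > Clay Flats 17 > Low Meadow 14 > Delta Co-op 8 > Orchard Row 7.
North Farm: +75 to 75 (cap) → 75 left.
Clay Flats: +75 (room for 90) → 75. Pool exhausted.
Total = 17×75 + 21×75 = 2850.

2850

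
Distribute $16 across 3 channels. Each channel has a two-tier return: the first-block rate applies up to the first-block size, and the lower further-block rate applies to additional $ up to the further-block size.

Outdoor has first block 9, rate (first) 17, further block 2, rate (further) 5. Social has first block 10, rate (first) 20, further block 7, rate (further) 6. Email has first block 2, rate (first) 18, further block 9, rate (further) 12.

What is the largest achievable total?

304

Order all 6 blocks by rate: Social/first 20 > Email/first 18 > Outdoor/first 17 > Email/second 12 > Social/second 6 > Outdoor/second 5.
Social/first (20): +10 → 6 left.
Email first at 18: fill all 2 → 4 left.
4 remain; put them into Outdoor first at 17.
Total = 20×10 + 18×2 + 17×4 = 304.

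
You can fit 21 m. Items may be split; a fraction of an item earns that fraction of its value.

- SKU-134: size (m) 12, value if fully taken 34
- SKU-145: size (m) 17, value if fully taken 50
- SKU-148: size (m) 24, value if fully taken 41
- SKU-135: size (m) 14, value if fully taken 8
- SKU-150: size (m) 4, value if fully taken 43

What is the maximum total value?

93

Sort by value density: SKU-150 43/4≈10.8, SKU-145 50/17≈2.94, SKU-134 34/12≈2.83, SKU-148 41/24≈1.71, SKU-135 8/14≈0.571.
All 4 m of SKU-150 fit (value 43) → 17 remain.
All 17 m of SKU-145 fit (value 50) → 0 remain.
Total value = 93.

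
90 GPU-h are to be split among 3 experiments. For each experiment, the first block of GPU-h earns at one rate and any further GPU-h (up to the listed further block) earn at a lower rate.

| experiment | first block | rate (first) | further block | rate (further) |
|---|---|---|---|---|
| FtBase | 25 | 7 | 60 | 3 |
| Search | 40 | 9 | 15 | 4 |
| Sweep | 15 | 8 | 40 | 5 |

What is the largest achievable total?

Treat each block as its own option and order by rate: Search/first 9 > Sweep/first 8 > FtBase/first 7 > Sweep/second 5 > Search/second 4 > FtBase/second 3.
Search first at 9: fill all 40 — 50 left.
Sweep/first (8): +15 — 35 left.
FtBase first at 7: fill all 25 — 10 left.
Sweep/second: +10 of 40 at 5; pool empty.
Total = 9×40 + 8×15 + 7×25 + 5×10 = 705.

705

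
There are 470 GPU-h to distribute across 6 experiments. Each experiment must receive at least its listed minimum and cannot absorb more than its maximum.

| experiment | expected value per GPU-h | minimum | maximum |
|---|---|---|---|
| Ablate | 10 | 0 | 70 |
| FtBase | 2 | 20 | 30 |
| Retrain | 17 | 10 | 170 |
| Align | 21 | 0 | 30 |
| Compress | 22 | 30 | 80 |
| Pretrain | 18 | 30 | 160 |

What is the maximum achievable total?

Meeting every minimum uses 0+20+10+0+30+30 = 90 GPU-h, leaving 380.
Rank by expected value per GPU-h: Compress 22 > Align 21 > Pretrain 18 > Retrain 17 > Ablate 10 > FtBase 2.
Compress: +50 to 80 (cap) ; 330 left.
Align: +30 to 30 (cap) ; 300 left.
Pretrain: +130 to 160 (cap) ; 170 left.
Retrain: +160 to 170 (cap) ; 10 left.
Only 10 left; Ablate takes them to reach 10.
Total = 10×10 + 2×20 + 17×170 + 21×30 + 22×80 + 18×160 = 8300.

8300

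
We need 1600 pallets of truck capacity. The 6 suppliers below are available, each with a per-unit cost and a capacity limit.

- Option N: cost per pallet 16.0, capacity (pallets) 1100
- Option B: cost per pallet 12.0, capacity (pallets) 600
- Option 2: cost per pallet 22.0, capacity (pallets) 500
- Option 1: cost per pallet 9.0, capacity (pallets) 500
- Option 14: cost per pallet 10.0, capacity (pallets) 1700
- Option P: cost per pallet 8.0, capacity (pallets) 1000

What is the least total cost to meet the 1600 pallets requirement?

13500

Fill from the cheapest supplier first.
Take 1000 from Option P at 8.0 — need 600 more.
Option 1 at 9.0: take all 500 pallets — 100 still needed.
Option 14 at 10.0: take 100 of its 1700 — requirement met.
Option B, Option N, Option 2: unused.
Cost = 1000×8.0 + 500×9.0 + 100×10.0 = 13500.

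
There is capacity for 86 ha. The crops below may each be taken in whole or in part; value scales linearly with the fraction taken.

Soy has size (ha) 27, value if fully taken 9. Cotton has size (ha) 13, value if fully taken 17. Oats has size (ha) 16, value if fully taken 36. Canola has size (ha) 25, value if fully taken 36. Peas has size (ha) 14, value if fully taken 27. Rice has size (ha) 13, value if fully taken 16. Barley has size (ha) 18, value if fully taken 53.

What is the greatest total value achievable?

Rank by value-to-size ratio: Barley 53/18≈2.94, Oats 36/16≈2.25, Peas 27/14≈1.93, Canola 36/25≈1.44, Cotton 17/13≈1.31, Rice 16/13≈1.23, Soy 9/27≈0.333.
All 18 ha of Barley fit (value 53) → 68 remain.
All 16 ha of Oats fit (value 36) → 52 remain.
Take all of Peas (14 ha, value 27) → 38 ha left.
Canola: take in full, 25 ha for value 36 → 13 left.
Take all of Cotton (13 ha, value 17) → 0 ha left.
Total value = 169.

169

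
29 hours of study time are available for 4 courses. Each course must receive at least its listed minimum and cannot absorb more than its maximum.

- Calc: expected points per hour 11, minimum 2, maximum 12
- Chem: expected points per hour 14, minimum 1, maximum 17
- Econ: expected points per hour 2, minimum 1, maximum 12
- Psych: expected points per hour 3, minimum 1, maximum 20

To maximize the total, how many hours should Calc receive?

10

Meeting every minimum uses 2+1+1+1 = 5 hours, leaving 24.
Highest expected points per hour first: Chem 14 > Calc 11 > Psych 3 > Econ 2.
Give Chem 16 more to hit its cap of 17 ; 8 left.
Only 8 left; Calc takes them to reach 10.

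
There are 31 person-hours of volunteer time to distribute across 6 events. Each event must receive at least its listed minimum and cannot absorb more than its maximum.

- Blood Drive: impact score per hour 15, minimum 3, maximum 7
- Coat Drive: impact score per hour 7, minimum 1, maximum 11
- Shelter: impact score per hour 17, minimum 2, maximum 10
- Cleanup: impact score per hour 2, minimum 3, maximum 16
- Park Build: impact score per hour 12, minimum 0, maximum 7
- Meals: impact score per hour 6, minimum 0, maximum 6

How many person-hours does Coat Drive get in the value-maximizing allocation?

Meeting every minimum uses 3+1+2+3+0+0 = 9 person-hours, leaving 22.
Rank by impact score per hour: Shelter 17 > Blood Drive 15 > Park Build 12 > Coat Drive 7 > Meals 6 > Cleanup 2.
Shelter: +8 to 10 (cap) ; 14 left.
Blood Drive takes 4 more to reach its cap of 7 ; 10 left.
Park Build takes 7 more to reach its cap of 7 ; 3 left.
Coat Drive has room for 10 more but only 3 remain, so it gets 4.

4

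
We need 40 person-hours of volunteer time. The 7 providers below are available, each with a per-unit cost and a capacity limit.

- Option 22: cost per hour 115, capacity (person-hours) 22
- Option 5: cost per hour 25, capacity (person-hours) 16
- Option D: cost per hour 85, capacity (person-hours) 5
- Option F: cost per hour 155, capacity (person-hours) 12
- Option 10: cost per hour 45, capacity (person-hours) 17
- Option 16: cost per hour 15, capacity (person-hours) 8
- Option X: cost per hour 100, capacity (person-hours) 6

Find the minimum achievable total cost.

Use providers in increasing cost order.
Option 16 at 15: take all 8 person-hours ; 32 still needed.
Option 5 (25): use full 16 ; 16 person-hours to go.
Option 10 at 45: take 16 of its 17 ; requirement met.
Option D, Option X, Option 22, Option F: unused.
Cost = 8×15 + 16×25 + 16×45 = 1240.

1240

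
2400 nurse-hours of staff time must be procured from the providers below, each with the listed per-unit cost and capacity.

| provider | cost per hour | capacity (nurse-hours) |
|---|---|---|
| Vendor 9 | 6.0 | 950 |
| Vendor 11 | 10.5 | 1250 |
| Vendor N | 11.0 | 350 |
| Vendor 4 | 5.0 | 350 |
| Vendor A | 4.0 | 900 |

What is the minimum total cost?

13150

Use providers in increasing cost order.
Vendor A (4.0): use full 900 → 1500 nurse-hours to go.
Vendor 4 at 5.0: take all 350 nurse-hours → 1150 still needed.
Take 950 from Vendor 9 at 6.0 → need 200 more.
Take 200 from Vendor 11 at 10.5 to finish.
Vendor N: unused.
Cost = 900×4.0 + 350×5.0 + 950×6.0 + 200×10.5 = 13150.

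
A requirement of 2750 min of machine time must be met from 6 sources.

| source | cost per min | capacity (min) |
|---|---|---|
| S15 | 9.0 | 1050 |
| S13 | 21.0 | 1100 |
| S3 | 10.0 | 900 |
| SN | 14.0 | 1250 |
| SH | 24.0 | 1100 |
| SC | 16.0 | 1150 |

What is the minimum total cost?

Use sources in increasing cost order.
S15 at 9.0: take all 1050 min ; 1700 still needed.
S3 (10.0): use full 900 ; 800 min to go.
SN (14.0): take the remaining 800 ; done.
SC, S13, SH: unused.
Cost = 1050×9.0 + 900×10.0 + 800×14.0 = 29650.

29650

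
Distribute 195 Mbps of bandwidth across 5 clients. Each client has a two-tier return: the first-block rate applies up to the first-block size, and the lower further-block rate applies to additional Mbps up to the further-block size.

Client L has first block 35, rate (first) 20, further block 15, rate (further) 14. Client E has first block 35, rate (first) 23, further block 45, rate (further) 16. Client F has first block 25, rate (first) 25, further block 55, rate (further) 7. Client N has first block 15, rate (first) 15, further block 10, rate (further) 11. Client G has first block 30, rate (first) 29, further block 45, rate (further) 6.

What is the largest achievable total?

Rank every tier by rate: Client G/first 29 > Client F/first 25 > Client E/first 23 > Client L/first 20 > Client E/second 16 > Client N/first 15 > Client L/second 14 > Client N/second 11 > Client F/second 7 > Client G/second 6.
Client G/first (29): +30 → 165 left.
Client F/first (25): +25 → 140 left.
Client E/first (23): +35 → 105 left.
Client L first at 20: fill all 35 → 70 left.
Client E/second (16): +45 → 25 left.
Client N first at 15: fill all 15 → 10 left.
10 remain; put them into Client L second at 14.
Total = 29×30 + 25×25 + 23×35 + 20×35 + 16×45 + 15×15 + 14×10 = 4085.

4085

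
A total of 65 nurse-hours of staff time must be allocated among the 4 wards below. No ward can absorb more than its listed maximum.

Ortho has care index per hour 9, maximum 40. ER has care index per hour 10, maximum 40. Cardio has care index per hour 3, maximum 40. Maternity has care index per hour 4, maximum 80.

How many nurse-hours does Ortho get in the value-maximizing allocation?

Order the wards by care index per hour: ER 10 > Ortho 9 > Maternity 4 > Cardio 3.
ER takes 40 to reach its cap of 40 ; 25 left.
Ortho: +25 (room for 40) → 25. Pool exhausted.

25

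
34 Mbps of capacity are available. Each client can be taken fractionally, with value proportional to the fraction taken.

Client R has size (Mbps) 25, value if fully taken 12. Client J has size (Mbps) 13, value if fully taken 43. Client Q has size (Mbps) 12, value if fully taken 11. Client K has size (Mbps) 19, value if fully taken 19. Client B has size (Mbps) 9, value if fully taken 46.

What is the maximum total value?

101

Rank by value-to-size ratio: Client B 46/9≈5.11, Client J 43/13≈3.31, Client K 19/19≈1, Client Q 11/12≈0.917, Client R 12/25≈0.48.
All 9 Mbps of Client B fit (value 46) — 25 remain.
All 13 Mbps of Client J fit (value 43) — 12 remain.
Only 12 Mbps remain; take 12/19 of Client K for value 19×12/19 = 12.
Total value = 101.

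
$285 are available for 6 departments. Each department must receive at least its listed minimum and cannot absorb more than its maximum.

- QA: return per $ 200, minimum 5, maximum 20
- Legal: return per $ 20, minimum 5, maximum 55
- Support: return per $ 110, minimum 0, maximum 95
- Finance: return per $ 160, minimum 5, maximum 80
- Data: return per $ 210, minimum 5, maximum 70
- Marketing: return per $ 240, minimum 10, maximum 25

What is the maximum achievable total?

Meeting every minimum uses 5+5+0+5+5+10 = 30 $, leaving 255.
Order the departments by return per $: Marketing 240 > Data 210 > QA 200 > Finance 160 > Support 110 > Legal 20.
Give Marketing 15 more to hit its cap of 25 — 240 left.
Data takes 65 more to reach its cap of 70 — 175 left.
QA: +15 to 20 (cap) — 160 left.
Finance: +75 to 80 (cap) — 85 left.
Support has room for 95 more but only 85 remain, so it gets 85.
Total = 200×20 + 20×5 + 110×85 + 160×80 + 210×70 + 240×25 = 46950.

46950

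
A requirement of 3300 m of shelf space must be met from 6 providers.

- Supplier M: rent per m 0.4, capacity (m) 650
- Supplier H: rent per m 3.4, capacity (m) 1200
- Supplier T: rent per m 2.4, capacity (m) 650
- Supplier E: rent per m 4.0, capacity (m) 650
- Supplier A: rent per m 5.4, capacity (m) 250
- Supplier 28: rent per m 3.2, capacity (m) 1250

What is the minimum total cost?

8370

Cheapest first:
Supplier M at 0.4: take all 650 m ; 2650 still needed.
Supplier T at 2.4: take all 650 m ; 2000 still needed.
Supplier 28 at 3.2: take all 1250 m ; 750 still needed.
Supplier H at 3.4: take 750 of its 1200 ; requirement met.
Supplier E, Supplier A: unused.
Cost = 650×0.4 + 650×2.4 + 1250×3.2 + 750×3.4 = 8370.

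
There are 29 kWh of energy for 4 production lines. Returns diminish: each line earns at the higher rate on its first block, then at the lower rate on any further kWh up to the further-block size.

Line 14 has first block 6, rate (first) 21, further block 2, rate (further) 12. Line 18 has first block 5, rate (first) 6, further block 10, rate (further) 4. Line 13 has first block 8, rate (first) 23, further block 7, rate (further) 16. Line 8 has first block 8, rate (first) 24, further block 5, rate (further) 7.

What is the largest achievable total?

614

Treat each block as its own option and order by rate: Line 8/first 24 > Line 13/first 23 > Line 14/first 21 > Line 13/second 16 > Line 14/second 12 > Line 8/second 7 > Line 18/first 6 > Line 18/second 4.
Fill Line 8 first block (8 at 24) ; 21 left.
Fill Line 13 first block (8 at 23) ; 13 left.
Fill Line 14 first block (6 at 21) ; 7 left.
Line 13 second at 16: fill all 7 ; 0 left.
Total = 24×8 + 23×8 + 21×6 + 16×7 = 614.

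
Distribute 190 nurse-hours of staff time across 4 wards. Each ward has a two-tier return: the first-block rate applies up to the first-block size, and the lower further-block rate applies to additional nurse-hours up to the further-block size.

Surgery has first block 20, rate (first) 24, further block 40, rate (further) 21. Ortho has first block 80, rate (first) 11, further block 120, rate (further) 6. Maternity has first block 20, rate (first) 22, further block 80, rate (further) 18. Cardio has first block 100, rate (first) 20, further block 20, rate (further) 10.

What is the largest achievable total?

Treat each block as its own option and order by rate: Surgery/first 24 > Maternity/first 22 > Surgery/second 21 > Cardio/first 20 > Maternity/second 18 > Ortho/first 11 > Cardio/second 10 > Ortho/second 6.
Surgery/first (24): +20 → 170 left.
Fill Maternity first block (20 at 22) → 150 left.
Surgery/second (21): +40 → 110 left.
Cardio/first (20): +100 → 10 left.
10 remain; put them into Maternity second at 18.
Total = 24×20 + 22×20 + 21×40 + 20×100 + 18×10 = 3940.

3940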